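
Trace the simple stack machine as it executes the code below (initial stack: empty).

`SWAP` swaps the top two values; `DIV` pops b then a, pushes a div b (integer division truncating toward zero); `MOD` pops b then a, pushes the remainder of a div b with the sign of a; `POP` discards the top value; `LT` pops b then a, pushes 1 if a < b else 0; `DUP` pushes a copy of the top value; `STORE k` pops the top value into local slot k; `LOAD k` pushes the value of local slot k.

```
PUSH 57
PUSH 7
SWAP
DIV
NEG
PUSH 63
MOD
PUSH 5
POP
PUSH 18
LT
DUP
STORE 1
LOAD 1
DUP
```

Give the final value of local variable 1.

1

PUSH 57  57
PUSH 7   57 7
SWAP     7 57
DIV      0
NEG      0
PUSH 63  0 63
MOD      0
PUSH 5   0 5
POP      0
PUSH 18  0 18
LT       1
DUP      1 1
STORE 1  1
LOAD 1   1 1
DUP      1 1 1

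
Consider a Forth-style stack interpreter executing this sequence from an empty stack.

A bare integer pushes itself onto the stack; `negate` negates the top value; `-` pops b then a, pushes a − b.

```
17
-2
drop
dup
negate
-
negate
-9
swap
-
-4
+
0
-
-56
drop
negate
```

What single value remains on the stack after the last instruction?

17     → [17]
-2     → [17, -2]
drop   → [17]
dup    → [17, 17]
negate → [17, -17]
-      → [34]
negate → [-34]
-9     → [-34, -9]
swap   → [-9, -34]
-      → [25]
-4     → [25, -4]
+      → [21]
0      → [21, 0]
-      → [21]
-56    → [21, -56]
drop   → [21]
negate → [-21]

-21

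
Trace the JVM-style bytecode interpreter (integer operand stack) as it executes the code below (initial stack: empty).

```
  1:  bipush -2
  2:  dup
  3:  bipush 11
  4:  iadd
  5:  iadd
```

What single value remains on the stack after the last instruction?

7

bipush -2 : -2
dup       : -2 -2
bipush 11 : -2 -2 11
iadd      : -2 9
iadd      : 7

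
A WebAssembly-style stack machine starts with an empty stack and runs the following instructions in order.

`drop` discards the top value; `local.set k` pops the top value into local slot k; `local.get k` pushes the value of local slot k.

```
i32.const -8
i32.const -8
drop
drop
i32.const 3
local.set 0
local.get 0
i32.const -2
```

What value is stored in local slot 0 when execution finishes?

i32.const -8 → [-8]
i32.const -8 → [-8, -8]
drop         → [-8]
drop         → []
i32.const 3  → [3]
local.set 0  → []
local.get 0  → [3]
i32.const -2 → [3, -2]

3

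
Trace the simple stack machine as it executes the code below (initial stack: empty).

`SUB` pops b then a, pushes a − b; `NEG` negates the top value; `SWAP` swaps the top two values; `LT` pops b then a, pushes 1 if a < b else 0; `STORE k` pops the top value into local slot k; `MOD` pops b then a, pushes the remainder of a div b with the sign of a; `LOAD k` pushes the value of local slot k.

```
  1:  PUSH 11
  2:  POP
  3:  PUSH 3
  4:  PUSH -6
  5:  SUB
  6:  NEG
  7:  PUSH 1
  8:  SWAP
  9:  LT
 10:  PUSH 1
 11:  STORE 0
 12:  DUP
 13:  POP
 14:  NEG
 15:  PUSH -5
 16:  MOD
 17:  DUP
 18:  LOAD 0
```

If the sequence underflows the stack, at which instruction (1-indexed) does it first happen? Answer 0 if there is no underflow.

PUSH 11 : 11
POP     : (empty)
PUSH 3  : 3
PUSH -6 : 3 -6
SUB     : 9
NEG     : -9
PUSH 1  : -9 1
SWAP    : 1 -9
LT      : 0
PUSH 1  : 0 1
STORE 0 : 0
DUP     : 0 0
POP     : 0
NEG     : 0
PUSH -5 : 0 -5
MOD     : 0
DUP     : 0 0
LOAD 0  : 0 0 1

0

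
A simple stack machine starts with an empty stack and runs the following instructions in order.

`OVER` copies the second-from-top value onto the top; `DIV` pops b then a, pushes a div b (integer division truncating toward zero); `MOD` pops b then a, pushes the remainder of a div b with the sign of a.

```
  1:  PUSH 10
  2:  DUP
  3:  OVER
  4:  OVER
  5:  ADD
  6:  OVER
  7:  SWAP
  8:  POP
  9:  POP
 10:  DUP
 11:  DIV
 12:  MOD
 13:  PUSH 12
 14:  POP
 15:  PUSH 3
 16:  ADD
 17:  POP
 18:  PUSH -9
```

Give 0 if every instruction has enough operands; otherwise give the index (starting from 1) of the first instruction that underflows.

0

PUSH 10 -> [10]
DUP     -> [10, 10]
OVER    -> [10, 10, 10]
OVER    -> [10, 10, 10, 10]
ADD     -> [10, 10, 20]
OVER    -> [10, 10, 20, 10]
SWAP    -> [10, 10, 10, 20]
POP     -> [10, 10, 10]
POP     -> [10, 10]
DUP     -> [10, 10, 10]
DIV     -> [10, 1]
MOD     -> [0]
PUSH 12 -> [0, 12]
POP     -> [0]
PUSH 3  -> [0, 3]
ADD     -> [3]
POP     -> []
PUSH -9 -> [-9]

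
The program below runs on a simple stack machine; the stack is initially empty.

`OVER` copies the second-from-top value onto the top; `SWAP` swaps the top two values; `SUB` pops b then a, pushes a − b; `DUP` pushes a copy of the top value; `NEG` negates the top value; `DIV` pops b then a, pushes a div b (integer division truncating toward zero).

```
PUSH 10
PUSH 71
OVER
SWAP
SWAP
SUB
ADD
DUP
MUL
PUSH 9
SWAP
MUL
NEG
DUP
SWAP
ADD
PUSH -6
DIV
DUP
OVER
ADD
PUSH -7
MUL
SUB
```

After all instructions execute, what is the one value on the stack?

PUSH 10 : 10
PUSH 71 : 10 71
OVER    : 10 71 10
SWAP    : 10 10 71
SWAP    : 10 71 10
SUB     : 10 61
ADD     : 71
DUP     : 71 71
MUL     : 5041
PUSH 9  : 5041 9
SWAP    : 9 5041
MUL     : 45369
NEG     : -45369
DUP     : -45369 -45369
SWAP    : -45369 -45369
ADD     : -90738
PUSH -6 : -90738 -6
DIV     : 15123
DUP     : 15123 15123
OVER    : 15123 15123 15123
ADD     : 15123 30246
PUSH -7 : 15123 30246 -7
MUL     : 15123 -211722
SUB     : 226845

226845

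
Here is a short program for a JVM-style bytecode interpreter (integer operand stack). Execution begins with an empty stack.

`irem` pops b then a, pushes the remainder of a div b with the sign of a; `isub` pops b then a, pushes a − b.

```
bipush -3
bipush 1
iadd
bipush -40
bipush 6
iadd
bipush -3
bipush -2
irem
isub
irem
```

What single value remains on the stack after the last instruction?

-2

bipush -3  -> -3
bipush 1   -> -3 1
iadd       -> -2
bipush -40 -> -2 -40
bipush 6   -> -2 -40 6
iadd       -> -2 -34
bipush -3  -> -2 -34 -3
bipush -2  -> -2 -34 -3 -2
irem       -> -2 -34 -1
isub       -> -2 -33
irem       -> -2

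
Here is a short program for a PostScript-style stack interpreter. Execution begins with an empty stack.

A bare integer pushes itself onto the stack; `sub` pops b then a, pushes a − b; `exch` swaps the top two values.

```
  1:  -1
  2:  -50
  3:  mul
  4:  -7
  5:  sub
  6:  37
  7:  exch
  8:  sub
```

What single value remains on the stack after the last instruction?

-20

-1   → -1
-50  → -1 -50
mul  → 50
-7   → 50 -7
sub  → 57
37   → 57 37
exch → 37 57
sub  → -20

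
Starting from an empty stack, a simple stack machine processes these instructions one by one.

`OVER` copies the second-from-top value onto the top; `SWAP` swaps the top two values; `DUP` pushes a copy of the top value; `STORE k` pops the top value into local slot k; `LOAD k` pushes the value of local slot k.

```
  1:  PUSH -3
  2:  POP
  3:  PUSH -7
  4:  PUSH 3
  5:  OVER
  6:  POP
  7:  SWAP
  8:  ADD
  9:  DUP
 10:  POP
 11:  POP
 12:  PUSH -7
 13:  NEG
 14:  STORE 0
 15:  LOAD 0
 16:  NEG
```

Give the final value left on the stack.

-7

PUSH -3 : -3
POP     : (empty)
PUSH -7 : -7
PUSH 3  : -7 3
OVER    : -7 3 -7
POP     : -7 3
SWAP    : 3 -7
ADD     : -4
DUP     : -4 -4
POP     : -4
POP     : (empty)
PUSH -7 : -7
NEG     : 7
STORE 0 : (empty)
LOAD 0  : 7
NEG     : -7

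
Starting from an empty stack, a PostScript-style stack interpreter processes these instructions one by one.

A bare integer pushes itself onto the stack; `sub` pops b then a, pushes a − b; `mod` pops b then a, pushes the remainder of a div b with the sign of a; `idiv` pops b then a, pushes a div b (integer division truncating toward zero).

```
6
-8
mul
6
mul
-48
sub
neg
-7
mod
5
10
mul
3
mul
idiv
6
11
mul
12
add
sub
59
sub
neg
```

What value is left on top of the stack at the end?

137

6    -> [6]
-8   -> [6, -8]
mul  -> [-48]
6    -> [-48, 6]
mul  -> [-288]
-48  -> [-288, -48]
sub  -> [-240]
neg  -> [240]
-7   -> [240, -7]
mod  -> [2]
5    -> [2, 5]
10   -> [2, 5, 10]
mul  -> [2, 50]
3    -> [2, 50, 3]
mul  -> [2, 150]
idiv -> [0]
6    -> [0, 6]
11   -> [0, 6, 11]
mul  -> [0, 66]
12   -> [0, 66, 12]
add  -> [0, 78]
sub  -> [-78]
59   -> [-78, 59]
sub  -> [-137]
neg  -> [137]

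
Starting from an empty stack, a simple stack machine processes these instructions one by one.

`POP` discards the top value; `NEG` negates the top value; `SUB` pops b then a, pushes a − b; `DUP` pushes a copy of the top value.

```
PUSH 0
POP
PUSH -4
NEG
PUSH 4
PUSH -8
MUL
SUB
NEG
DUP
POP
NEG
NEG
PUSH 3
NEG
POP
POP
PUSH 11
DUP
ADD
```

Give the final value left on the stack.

22

PUSH 0  -> 0
POP     -> (empty)
PUSH -4 -> -4
NEG     -> 4
PUSH 4  -> 4 4
PUSH -8 -> 4 4 -8
MUL     -> 4 -32
SUB     -> 36
NEG     -> -36
DUP     -> -36 -36
POP     -> -36
NEG     -> 36
NEG     -> -36
PUSH 3  -> -36 3
NEG     -> -36 -3
POP     -> -36
POP     -> (empty)
PUSH 11 -> 11
DUP     -> 11 11
ADD     -> 22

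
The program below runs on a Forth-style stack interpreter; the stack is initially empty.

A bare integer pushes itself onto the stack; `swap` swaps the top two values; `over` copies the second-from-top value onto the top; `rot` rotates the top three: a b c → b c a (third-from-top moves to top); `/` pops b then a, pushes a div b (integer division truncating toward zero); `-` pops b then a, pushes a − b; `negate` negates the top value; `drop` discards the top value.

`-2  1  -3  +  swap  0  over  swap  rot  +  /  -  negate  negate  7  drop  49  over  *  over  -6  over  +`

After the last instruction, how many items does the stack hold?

4

-2     -> [-2]
1      -> [-2, 1]
-3     -> [-2, 1, -3]
+      -> [-2, -2]
swap   -> [-2, -2]
0      -> [-2, -2, 0]
over   -> [-2, -2, 0, -2]
swap   -> [-2, -2, -2, 0]
rot    -> [-2, -2, 0, -2]
+      -> [-2, -2, -2]
/      -> [-2, 1]
-      -> [-3]
negate -> [3]
negate -> [-3]
7      -> [-3, 7]
drop   -> [-3]
49     -> [-3, 49]
over   -> [-3, 49, -3]
*      -> [-3, -147]
over   -> [-3, -147, -3]
-6     -> [-3, -147, -3, -6]
over   -> [-3, -147, -3, -6, -3]
+      -> [-3, -147, -3, -9]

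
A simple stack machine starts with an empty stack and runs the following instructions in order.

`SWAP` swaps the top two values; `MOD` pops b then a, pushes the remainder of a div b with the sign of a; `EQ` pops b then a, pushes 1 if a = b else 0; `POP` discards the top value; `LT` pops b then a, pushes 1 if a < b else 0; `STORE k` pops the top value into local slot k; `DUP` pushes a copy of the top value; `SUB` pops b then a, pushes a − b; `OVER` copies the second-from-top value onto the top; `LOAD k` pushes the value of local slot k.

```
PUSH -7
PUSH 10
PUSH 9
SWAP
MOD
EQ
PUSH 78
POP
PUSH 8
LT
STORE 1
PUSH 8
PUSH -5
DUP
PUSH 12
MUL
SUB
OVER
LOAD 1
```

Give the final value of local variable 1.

PUSH -7 -> [-7]
PUSH 10 -> [-7, 10]
PUSH 9  -> [-7, 10, 9]
SWAP    -> [-7, 9, 10]
MOD     -> [-7, 9]
EQ      -> [0]
PUSH 78 -> [0, 78]
POP     -> [0]
PUSH 8  -> [0, 8]
LT      -> [1]
STORE 1 -> []
PUSH 8  -> [8]
PUSH -5 -> [8, -5]
DUP     -> [8, -5, -5]
PUSH 12 -> [8, -5, -5, 12]
MUL     -> [8, -5, -60]
SUB     -> [8, 55]
OVER    -> [8, 55, 8]
LOAD 1  -> [8, 55, 8, 1]

1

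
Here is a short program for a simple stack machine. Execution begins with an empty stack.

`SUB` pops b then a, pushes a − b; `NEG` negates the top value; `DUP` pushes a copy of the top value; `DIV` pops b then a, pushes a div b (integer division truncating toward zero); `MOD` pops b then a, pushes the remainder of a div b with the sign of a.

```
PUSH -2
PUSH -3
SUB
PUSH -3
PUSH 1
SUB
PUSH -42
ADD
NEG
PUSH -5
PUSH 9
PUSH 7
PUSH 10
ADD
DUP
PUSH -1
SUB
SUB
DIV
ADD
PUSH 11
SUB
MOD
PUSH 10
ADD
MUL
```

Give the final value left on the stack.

PUSH -2  -> -2
PUSH -3  -> -2 -3
SUB      -> 1
PUSH -3  -> 1 -3
PUSH 1   -> 1 -3 1
SUB      -> 1 -4
PUSH -42 -> 1 -4 -42
ADD      -> 1 -46
NEG      -> 1 46
PUSH -5  -> 1 46 -5
PUSH 9   -> 1 46 -5 9
PUSH 7   -> 1 46 -5 9 7
PUSH 10  -> 1 46 -5 9 7 10
ADD      -> 1 46 -5 9 17
DUP      -> 1 46 -5 9 17 17
PUSH -1  -> 1 46 -5 9 17 17 -1
SUB      -> 1 46 -5 9 17 18
SUB      -> 1 46 -5 9 -1
DIV      -> 1 46 -5 -9
ADD      -> 1 46 -14
PUSH 11  -> 1 46 -14 11
SUB      -> 1 46 -25
MOD      -> 1 21
PUSH 10  -> 1 21 10
ADD      -> 1 31
MUL      -> 31

31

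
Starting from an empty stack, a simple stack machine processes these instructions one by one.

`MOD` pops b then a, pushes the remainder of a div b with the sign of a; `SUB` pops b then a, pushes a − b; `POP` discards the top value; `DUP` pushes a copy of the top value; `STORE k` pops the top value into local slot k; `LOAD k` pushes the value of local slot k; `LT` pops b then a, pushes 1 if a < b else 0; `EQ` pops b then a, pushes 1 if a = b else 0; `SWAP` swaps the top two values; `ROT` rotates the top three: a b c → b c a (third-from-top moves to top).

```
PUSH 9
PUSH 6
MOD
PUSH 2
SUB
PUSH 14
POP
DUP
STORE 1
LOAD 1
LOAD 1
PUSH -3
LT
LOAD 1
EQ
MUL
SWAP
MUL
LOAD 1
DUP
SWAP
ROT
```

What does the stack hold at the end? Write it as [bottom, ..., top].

[1, 1, 0]

PUSH 9  → 9
PUSH 6  → 9 6
MOD     → 3
PUSH 2  → 3 2
SUB     → 1
PUSH 14 → 1 14
POP     → 1
DUP     → 1 1
STORE 1 → 1
LOAD 1  → 1 1
LOAD 1  → 1 1 1
PUSH -3 → 1 1 1 -3
LT      → 1 1 0
LOAD 1  → 1 1 0 1
EQ      → 1 1 0
MUL     → 1 0
SWAP    → 0 1
MUL     → 0
LOAD 1  → 0 1
DUP     → 0 1 1
SWAP    → 0 1 1
ROT     → 1 1 0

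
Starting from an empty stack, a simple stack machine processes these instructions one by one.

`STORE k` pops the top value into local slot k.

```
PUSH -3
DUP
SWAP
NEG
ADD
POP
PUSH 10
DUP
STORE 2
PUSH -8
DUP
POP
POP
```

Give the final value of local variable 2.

10

PUSH -3 : [-3]
DUP     : [-3, -3]
SWAP    : [-3, -3]
NEG     : [-3, 3]
ADD     : [0]
POP     : []
PUSH 10 : [10]
DUP     : [10, 10]
STORE 2 : [10]
PUSH -8 : [10, -8]
DUP     : [10, -8, -8]
POP     : [10, -8]
POP     : [10]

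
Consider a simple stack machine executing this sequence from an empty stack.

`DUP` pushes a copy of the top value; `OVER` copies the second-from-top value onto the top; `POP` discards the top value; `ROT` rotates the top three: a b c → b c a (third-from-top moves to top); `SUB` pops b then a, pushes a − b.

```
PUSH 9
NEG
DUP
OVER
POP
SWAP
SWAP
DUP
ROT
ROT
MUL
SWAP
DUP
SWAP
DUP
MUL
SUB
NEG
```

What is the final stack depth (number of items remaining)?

PUSH 9 -> 9
NEG    -> -9
DUP    -> -9 -9
OVER   -> -9 -9 -9
POP    -> -9 -9
SWAP   -> -9 -9
SWAP   -> -9 -9
DUP    -> -9 -9 -9
ROT    -> -9 -9 -9
ROT    -> -9 -9 -9
MUL    -> -9 81
SWAP   -> 81 -9
DUP    -> 81 -9 -9
SWAP   -> 81 -9 -9
DUP    -> 81 -9 -9 -9
MUL    -> 81 -9 81
SUB    -> 81 -90
NEG    -> 81 90

2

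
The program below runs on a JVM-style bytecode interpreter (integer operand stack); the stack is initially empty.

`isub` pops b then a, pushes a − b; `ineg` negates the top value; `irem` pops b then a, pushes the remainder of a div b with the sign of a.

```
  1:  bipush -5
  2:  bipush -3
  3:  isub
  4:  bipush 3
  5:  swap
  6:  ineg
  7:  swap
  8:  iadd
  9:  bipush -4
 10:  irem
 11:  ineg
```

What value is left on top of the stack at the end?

bipush -5 -> -5
bipush -3 -> -5 -3
isub      -> -2
bipush 3  -> -2 3
swap      -> 3 -2
ineg      -> 3 2
swap      -> 2 3
iadd      -> 5
bipush -4 -> 5 -4
irem      -> 1
ineg      -> -1

-1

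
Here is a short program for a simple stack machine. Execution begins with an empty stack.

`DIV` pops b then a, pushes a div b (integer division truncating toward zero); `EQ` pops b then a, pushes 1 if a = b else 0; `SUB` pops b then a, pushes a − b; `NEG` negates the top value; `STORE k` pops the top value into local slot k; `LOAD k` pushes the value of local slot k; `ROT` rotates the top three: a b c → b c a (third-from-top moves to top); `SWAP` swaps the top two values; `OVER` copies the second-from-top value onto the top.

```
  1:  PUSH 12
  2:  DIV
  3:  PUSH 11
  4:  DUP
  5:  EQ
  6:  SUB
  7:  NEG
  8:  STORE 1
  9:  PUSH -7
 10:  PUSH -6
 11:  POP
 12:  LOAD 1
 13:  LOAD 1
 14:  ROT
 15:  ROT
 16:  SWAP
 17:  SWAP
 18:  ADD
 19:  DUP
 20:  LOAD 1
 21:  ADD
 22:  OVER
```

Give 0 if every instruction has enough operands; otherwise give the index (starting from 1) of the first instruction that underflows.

2

PUSH 12  12
DIV  — needs 2 operands, stack has 1 → underflow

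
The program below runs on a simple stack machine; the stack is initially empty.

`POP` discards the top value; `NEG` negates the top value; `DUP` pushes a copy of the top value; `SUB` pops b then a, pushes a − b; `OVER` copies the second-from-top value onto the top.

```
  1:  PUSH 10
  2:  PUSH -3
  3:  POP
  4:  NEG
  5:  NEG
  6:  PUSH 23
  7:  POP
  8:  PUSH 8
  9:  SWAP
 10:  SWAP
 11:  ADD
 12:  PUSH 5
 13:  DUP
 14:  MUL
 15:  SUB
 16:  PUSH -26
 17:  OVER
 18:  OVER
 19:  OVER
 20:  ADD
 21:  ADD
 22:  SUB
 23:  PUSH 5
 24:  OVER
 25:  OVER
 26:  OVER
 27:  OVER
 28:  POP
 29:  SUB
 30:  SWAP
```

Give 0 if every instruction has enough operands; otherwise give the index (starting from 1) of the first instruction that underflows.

PUSH 10  -> 10
PUSH -3  -> 10 -3
POP      -> 10
NEG      -> -10
NEG      -> 10
PUSH 23  -> 10 23
POP      -> 10
PUSH 8   -> 10 8
SWAP     -> 8 10
SWAP     -> 10 8
ADD      -> 18
PUSH 5   -> 18 5
DUP      -> 18 5 5
MUL      -> 18 25
SUB      -> -7
PUSH -26 -> -7 -26
OVER     -> -7 -26 -7
OVER     -> -7 -26 -7 -26
OVER     -> -7 -26 -7 -26 -7
ADD      -> -7 -26 -7 -33
ADD      -> -7 -26 -40
SUB      -> -7 14
PUSH 5   -> -7 14 5
OVER     -> -7 14 5 14
OVER     -> -7 14 5 14 5
OVER     -> -7 14 5 14 5 14
OVER     -> -7 14 5 14 5 14 5
POP      -> -7 14 5 14 5 14
SUB      -> -7 14 5 14 -9
SWAP     -> -7 14 5 -9 14

0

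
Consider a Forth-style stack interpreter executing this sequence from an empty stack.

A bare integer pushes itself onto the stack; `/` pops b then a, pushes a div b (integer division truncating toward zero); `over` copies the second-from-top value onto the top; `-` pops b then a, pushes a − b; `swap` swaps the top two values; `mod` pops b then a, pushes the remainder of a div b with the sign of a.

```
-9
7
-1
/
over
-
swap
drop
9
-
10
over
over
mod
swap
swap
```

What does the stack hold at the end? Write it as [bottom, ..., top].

[-7, 10, -7]

-9   -> [-9]
7    -> [-9, 7]
-1   -> [-9, 7, -1]
/    -> [-9, -7]
over -> [-9, -7, -9]
-    -> [-9, 2]
swap -> [2, -9]
drop -> [2]
9    -> [2, 9]
-    -> [-7]
10   -> [-7, 10]
over -> [-7, 10, -7]
over -> [-7, 10, -7, 10]
mod  -> [-7, 10, -7]
swap -> [-7, -7, 10]
swap -> [-7, 10, -7]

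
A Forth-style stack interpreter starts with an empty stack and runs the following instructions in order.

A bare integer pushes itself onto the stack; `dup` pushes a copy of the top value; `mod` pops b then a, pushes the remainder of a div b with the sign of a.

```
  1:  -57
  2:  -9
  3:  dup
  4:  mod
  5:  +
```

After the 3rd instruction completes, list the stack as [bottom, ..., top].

[-57, -9, -9]

-57 -> -57
-9  -> -57 -9
dup -> -57 -9 -9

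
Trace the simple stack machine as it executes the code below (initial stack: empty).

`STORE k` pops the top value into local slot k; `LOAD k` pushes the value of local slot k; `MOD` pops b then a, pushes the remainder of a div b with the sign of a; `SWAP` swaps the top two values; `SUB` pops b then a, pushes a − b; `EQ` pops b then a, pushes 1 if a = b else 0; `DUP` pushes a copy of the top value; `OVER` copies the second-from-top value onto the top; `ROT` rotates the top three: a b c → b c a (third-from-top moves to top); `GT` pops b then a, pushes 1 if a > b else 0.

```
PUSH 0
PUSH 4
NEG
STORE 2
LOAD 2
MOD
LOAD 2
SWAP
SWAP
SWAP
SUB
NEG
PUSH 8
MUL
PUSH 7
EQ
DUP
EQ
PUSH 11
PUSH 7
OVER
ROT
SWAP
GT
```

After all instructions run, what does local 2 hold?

PUSH 0  → 0
PUSH 4  → 0 4
NEG     → 0 -4
STORE 2 → 0
LOAD 2  → 0 -4
MOD     → 0
LOAD 2  → 0 -4
SWAP    → -4 0
SWAP    → 0 -4
SWAP    → -4 0
SUB     → -4
NEG     → 4
PUSH 8  → 4 8
MUL     → 32
PUSH 7  → 32 7
EQ      → 0
DUP     → 0 0
EQ      → 1
PUSH 11 → 1 11
PUSH 7  → 1 11 7
OVER    → 1 11 7 11
ROT     → 1 7 11 11
SWAP    → 1 7 11 11
GT      → 1 7 0

-4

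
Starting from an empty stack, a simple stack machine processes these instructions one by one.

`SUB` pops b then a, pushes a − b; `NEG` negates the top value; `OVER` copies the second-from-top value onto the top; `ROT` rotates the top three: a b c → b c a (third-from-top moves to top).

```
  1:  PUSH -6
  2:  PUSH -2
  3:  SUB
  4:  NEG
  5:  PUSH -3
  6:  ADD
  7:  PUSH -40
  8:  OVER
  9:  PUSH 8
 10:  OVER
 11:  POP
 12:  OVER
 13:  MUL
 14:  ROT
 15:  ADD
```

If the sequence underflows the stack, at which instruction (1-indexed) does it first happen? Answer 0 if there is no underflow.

0

PUSH -6  : -6
PUSH -2  : -6 -2
SUB      : -4
NEG      : 4
PUSH -3  : 4 -3
ADD      : 1
PUSH -40 : 1 -40
OVER     : 1 -40 1
PUSH 8   : 1 -40 1 8
OVER     : 1 -40 1 8 1
POP      : 1 -40 1 8
OVER     : 1 -40 1 8 1
MUL      : 1 -40 1 8
ROT      : 1 1 8 -40
ADD      : 1 1 -32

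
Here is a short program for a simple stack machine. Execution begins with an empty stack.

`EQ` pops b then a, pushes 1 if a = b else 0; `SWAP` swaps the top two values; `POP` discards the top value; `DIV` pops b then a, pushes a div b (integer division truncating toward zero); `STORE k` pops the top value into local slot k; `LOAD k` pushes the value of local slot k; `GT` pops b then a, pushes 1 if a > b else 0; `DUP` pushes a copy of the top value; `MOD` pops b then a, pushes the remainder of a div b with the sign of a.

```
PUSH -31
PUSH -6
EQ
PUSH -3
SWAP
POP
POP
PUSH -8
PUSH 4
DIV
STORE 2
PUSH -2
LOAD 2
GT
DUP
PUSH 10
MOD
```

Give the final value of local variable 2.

PUSH -31 → -31
PUSH -6  → -31 -6
EQ       → 0
PUSH -3  → 0 -3
SWAP     → -3 0
POP      → -3
POP      → (empty)
PUSH -8  → -8
PUSH 4   → -8 4
DIV      → -2
STORE 2  → (empty)
PUSH -2  → -2
LOAD 2   → -2 -2
GT       → 0
DUP      → 0 0
PUSH 10  → 0 0 10
MOD      → 0 0

-2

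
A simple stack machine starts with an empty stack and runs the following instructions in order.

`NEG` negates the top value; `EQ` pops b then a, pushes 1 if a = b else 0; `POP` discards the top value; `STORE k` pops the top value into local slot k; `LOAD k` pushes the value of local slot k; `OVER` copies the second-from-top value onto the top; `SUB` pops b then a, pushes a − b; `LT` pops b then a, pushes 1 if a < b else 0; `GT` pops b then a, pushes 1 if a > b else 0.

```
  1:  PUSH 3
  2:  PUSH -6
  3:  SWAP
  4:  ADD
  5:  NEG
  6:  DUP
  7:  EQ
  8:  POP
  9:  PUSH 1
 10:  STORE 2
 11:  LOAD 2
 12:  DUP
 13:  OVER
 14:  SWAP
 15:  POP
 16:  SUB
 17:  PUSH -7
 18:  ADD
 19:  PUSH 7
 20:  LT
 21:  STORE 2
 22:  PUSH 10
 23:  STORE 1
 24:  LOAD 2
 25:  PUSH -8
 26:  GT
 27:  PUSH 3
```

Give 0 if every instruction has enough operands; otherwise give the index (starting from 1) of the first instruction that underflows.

PUSH 3  -> [3]
PUSH -6 -> [3, -6]
SWAP    -> [-6, 3]
ADD     -> [-3]
NEG     -> [3]
DUP     -> [3, 3]
EQ      -> [1]
POP     -> []
PUSH 1  -> [1]
STORE 2 -> []
LOAD 2  -> [1]
DUP     -> [1, 1]
OVER    -> [1, 1, 1]
SWAP    -> [1, 1, 1]
POP     -> [1, 1]
SUB     -> [0]
PUSH -7 -> [0, -7]
ADD     -> [-7]
PUSH 7  -> [-7, 7]
LT      -> [1]
STORE 2 -> []
PUSH 10 -> [10]
STORE 1 -> []
LOAD 2  -> [1]
PUSH -8 -> [1, -8]
GT      -> [1]
PUSH 3  -> [1, 3]

0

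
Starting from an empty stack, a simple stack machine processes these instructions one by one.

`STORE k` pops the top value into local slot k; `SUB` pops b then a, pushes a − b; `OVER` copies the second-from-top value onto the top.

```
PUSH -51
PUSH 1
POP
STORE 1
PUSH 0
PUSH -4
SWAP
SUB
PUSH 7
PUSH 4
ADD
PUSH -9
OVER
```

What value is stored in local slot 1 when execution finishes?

PUSH -51 : [-51]
PUSH 1   : [-51, 1]
POP      : [-51]
STORE 1  : []
PUSH 0   : [0]
PUSH -4  : [0, -4]
SWAP     : [-4, 0]
SUB      : [-4]
PUSH 7   : [-4, 7]
PUSH 4   : [-4, 7, 4]
ADD      : [-4, 11]
PUSH -9  : [-4, 11, -9]
OVER     : [-4, 11, -9, 11]

-51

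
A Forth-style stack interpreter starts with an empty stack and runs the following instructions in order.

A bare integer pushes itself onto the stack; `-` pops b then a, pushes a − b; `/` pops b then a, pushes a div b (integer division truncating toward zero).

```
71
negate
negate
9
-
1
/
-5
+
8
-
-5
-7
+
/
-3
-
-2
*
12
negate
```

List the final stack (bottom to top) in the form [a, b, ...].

[2, -12]

71     → 71
negate → -71
negate → 71
9      → 71 9
-      → 62
1      → 62 1
/      → 62
-5     → 62 -5
+      → 57
8      → 57 8
-      → 49
-5     → 49 -5
-7     → 49 -5 -7
+      → 49 -12
/      → -4
-3     → -4 -3
-      → -1
-2     → -1 -2
*      → 2
12     → 2 12
negate → 2 -12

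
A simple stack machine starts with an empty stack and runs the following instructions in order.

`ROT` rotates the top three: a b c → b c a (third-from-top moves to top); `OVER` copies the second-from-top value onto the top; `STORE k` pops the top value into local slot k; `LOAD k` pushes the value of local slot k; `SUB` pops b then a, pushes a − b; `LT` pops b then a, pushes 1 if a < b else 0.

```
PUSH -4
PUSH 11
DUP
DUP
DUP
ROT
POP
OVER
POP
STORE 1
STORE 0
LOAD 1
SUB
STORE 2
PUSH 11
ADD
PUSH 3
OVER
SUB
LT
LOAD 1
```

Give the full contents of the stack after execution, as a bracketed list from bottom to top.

PUSH -4 → -4
PUSH 11 → -4 11
DUP     → -4 11 11
DUP     → -4 11 11 11
DUP     → -4 11 11 11 11
ROT     → -4 11 11 11 11
POP     → -4 11 11 11
OVER    → -4 11 11 11 11
POP     → -4 11 11 11
STORE 1 → -4 11 11
STORE 0 → -4 11
LOAD 1  → -4 11 11
SUB     → -4 0
STORE 2 → -4
PUSH 11 → -4 11
ADD     → 7
PUSH 3  → 7 3
OVER    → 7 3 7
SUB     → 7 -4
LT      → 0
LOAD 1  → 0 11

[0, 11]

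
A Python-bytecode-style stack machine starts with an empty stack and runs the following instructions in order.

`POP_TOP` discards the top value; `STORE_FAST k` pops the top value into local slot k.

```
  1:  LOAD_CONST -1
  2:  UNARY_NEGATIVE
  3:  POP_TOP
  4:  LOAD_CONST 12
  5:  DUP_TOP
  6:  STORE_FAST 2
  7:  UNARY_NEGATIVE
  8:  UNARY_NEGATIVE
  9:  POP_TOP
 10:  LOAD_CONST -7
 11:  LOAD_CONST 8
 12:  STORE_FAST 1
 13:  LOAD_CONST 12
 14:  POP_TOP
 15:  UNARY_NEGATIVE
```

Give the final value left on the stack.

LOAD_CONST -1   -1
UNARY_NEGATIVE  1
POP_TOP         (empty)
LOAD_CONST 12   12
DUP_TOP         12 12
STORE_FAST 2    12
UNARY_NEGATIVE  -12
UNARY_NEGATIVE  12
POP_TOP         (empty)
LOAD_CONST -7   -7
LOAD_CONST 8    -7 8
STORE_FAST 1    -7
LOAD_CONST 12   -7 12
POP_TOP         -7
UNARY_NEGATIVE  7

7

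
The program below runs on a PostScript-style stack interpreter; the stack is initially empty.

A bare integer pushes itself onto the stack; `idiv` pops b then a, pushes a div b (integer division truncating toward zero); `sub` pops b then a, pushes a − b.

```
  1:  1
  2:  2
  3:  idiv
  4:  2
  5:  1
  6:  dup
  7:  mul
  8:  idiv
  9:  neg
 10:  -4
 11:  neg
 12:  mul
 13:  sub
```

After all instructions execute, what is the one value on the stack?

8

1    : 1
2    : 1 2
idiv : 0
2    : 0 2
1    : 0 2 1
dup  : 0 2 1 1
mul  : 0 2 1
idiv : 0 2
neg  : 0 -2
-4   : 0 -2 -4
neg  : 0 -2 4
mul  : 0 -8
sub  : 8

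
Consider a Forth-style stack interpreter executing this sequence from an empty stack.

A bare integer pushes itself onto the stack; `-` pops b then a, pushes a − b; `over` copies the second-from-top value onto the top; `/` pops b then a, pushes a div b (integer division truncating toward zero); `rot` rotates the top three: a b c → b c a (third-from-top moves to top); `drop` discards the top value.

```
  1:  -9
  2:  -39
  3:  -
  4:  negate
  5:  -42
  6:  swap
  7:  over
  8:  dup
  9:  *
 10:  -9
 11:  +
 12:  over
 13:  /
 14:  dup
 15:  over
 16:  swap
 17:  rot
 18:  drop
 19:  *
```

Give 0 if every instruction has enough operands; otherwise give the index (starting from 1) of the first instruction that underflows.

-9      [-9]
-39     [-9, -39]
-       [30]
negate  [-30]
-42     [-30, -42]
swap    [-42, -30]
over    [-42, -30, -42]
dup     [-42, -30, -42, -42]
*       [-42, -30, 1764]
-9      [-42, -30, 1764, -9]
+       [-42, -30, 1755]
over    [-42, -30, 1755, -30]
/       [-42, -30, -58]
dup     [-42, -30, -58, -58]
over    [-42, -30, -58, -58, -58]
swap    [-42, -30, -58, -58, -58]
rot     [-42, -30, -58, -58, -58]
drop    [-42, -30, -58, -58]
*       [-42, -30, 3364]

0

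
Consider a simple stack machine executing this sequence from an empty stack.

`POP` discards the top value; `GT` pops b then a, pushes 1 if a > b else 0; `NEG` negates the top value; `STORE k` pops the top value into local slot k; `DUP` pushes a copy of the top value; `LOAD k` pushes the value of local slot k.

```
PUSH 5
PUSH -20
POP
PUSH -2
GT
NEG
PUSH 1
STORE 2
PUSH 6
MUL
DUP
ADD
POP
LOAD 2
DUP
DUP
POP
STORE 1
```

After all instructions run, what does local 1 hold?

PUSH 5   → [5]
PUSH -20 → [5, -20]
POP      → [5]
PUSH -2  → [5, -2]
GT       → [1]
NEG      → [-1]
PUSH 1   → [-1, 1]
STORE 2  → [-1]
PUSH 6   → [-1, 6]
MUL      → [-6]
DUP      → [-6, -6]
ADD      → [-12]
POP      → []
LOAD 2   → [1]
DUP      → [1, 1]
DUP      → [1, 1, 1]
POP      → [1, 1]
STORE 1  → [1]

1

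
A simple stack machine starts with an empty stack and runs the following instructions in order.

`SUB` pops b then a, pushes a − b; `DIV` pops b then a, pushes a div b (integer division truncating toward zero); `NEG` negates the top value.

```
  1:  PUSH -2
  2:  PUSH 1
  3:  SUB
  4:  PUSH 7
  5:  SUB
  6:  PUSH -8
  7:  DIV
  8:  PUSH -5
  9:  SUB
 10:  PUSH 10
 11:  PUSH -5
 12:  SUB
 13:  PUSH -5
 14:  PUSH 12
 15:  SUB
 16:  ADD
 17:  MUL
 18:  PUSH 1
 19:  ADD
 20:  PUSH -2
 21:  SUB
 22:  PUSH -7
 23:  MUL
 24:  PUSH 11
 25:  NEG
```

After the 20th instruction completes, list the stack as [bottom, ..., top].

[-11, -2]

PUSH -2 -> [-2]
PUSH 1  -> [-2, 1]
SUB     -> [-3]
PUSH 7  -> [-3, 7]
SUB     -> [-10]
PUSH -8 -> [-10, -8]
DIV     -> [1]
PUSH -5 -> [1, -5]
SUB     -> [6]
PUSH 10 -> [6, 10]
PUSH -5 -> [6, 10, -5]
SUB     -> [6, 15]
PUSH -5 -> [6, 15, -5]
PUSH 12 -> [6, 15, -5, 12]
SUB     -> [6, 15, -17]
ADD     -> [6, -2]
MUL     -> [-12]
PUSH 1  -> [-12, 1]
ADD     -> [-11]
PUSH -2 -> [-11, -2]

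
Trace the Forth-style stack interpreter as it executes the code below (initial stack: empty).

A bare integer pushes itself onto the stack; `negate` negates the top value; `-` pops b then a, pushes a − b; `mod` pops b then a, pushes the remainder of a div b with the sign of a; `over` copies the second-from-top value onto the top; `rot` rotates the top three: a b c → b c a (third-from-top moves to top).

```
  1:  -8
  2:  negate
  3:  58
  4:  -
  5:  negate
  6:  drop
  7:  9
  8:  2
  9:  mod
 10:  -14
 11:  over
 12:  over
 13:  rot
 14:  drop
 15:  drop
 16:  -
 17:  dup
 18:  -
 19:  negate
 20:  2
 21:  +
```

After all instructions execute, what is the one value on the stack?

-8     → -8
negate → 8
58     → 8 58
-      → -50
negate → 50
drop   → (empty)
9      → 9
2      → 9 2
mod    → 1
-14    → 1 -14
over   → 1 -14 1
over   → 1 -14 1 -14
rot    → 1 1 -14 -14
drop   → 1 1 -14
drop   → 1 1
-      → 0
dup    → 0 0
-      → 0
negate → 0
2      → 0 2
+      → 2

2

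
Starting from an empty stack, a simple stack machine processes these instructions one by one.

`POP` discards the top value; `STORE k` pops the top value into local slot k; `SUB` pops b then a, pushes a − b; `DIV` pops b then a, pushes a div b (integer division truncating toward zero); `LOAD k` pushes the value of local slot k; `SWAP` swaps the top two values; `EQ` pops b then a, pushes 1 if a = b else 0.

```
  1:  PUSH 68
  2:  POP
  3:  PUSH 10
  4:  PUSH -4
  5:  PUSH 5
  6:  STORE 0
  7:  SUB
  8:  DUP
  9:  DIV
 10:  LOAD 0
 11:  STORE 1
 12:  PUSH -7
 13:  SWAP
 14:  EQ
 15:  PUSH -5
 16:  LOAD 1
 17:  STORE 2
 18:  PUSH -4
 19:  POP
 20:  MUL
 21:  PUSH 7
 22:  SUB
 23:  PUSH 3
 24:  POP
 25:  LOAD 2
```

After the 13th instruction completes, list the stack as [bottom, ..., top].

PUSH 68 -> [68]
POP     -> []
PUSH 10 -> [10]
PUSH -4 -> [10, -4]
PUSH 5  -> [10, -4, 5]
STORE 0 -> [10, -4]
SUB     -> [14]
DUP     -> [14, 14]
DIV     -> [1]
LOAD 0  -> [1, 5]
STORE 1 -> [1]
PUSH -7 -> [1, -7]
SWAP    -> [-7, 1]

[-7, 1]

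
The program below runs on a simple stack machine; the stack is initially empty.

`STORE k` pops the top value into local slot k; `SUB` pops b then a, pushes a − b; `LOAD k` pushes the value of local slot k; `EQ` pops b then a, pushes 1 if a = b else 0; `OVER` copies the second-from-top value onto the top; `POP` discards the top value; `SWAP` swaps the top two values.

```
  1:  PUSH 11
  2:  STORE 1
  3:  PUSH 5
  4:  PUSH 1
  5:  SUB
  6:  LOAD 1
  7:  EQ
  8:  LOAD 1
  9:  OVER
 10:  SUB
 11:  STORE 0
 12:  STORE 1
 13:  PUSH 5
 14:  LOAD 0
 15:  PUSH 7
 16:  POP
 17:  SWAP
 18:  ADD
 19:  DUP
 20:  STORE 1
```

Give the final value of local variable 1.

16

PUSH 11 : [11]
STORE 1 : []
PUSH 5  : [5]
PUSH 1  : [5, 1]
SUB     : [4]
LOAD 1  : [4, 11]
EQ      : [0]
LOAD 1  : [0, 11]
OVER    : [0, 11, 0]
SUB     : [0, 11]
STORE 0 : [0]
STORE 1 : []
PUSH 5  : [5]
LOAD 0  : [5, 11]
PUSH 7  : [5, 11, 7]
POP     : [5, 11]
SWAP    : [11, 5]
ADD     : [16]
DUP     : [16, 16]
STORE 1 : [16]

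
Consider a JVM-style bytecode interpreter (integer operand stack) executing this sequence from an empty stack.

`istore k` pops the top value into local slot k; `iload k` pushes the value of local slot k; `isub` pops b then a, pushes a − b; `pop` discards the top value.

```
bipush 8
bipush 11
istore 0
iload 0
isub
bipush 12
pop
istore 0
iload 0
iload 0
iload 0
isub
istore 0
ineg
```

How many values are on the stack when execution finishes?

bipush 8  : [8]
bipush 11 : [8, 11]
istore 0  : [8]
iload 0   : [8, 11]
isub      : [-3]
bipush 12 : [-3, 12]
pop       : [-3]
istore 0  : []
iload 0   : [-3]
iload 0   : [-3, -3]
iload 0   : [-3, -3, -3]
isub      : [-3, 0]
istore 0  : [-3]
ineg      : [3]

1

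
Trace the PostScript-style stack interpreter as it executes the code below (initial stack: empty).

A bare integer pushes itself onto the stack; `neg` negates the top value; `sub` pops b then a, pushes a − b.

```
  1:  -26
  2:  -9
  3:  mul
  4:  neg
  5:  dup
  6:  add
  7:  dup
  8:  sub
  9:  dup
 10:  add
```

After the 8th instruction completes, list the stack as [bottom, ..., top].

[0]

-26 → -26
-9  → -26 -9
mul → 234
neg → -234
dup → -234 -234
add → -468
dup → -468 -468
sub → 0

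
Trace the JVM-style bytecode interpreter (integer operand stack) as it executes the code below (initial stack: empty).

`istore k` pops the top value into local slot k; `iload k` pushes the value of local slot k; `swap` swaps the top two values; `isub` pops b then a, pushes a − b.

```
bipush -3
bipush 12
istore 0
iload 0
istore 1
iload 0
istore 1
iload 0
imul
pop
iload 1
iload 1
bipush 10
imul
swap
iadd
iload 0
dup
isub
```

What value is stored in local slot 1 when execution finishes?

12

bipush -3 -> -3
bipush 12 -> -3 12
istore 0  -> -3
iload 0   -> -3 12
istore 1  -> -3
iload 0   -> -3 12
istore 1  -> -3
iload 0   -> -3 12
imul      -> -36
pop       -> (empty)
iload 1   -> 12
iload 1   -> 12 12
bipush 10 -> 12 12 10
imul      -> 12 120
swap      -> 120 12
iadd      -> 132
iload 0   -> 132 12
dup       -> 132 12 12
isub      -> 132 0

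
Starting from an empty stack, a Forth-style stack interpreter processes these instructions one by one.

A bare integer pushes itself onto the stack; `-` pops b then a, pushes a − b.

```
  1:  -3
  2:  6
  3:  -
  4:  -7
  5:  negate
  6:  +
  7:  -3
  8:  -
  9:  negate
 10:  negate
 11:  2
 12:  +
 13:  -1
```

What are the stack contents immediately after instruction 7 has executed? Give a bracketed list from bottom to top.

-3     → -3
6      → -3 6
-      → -9
-7     → -9 -7
negate → -9 7
+      → -2
-3     → -2 -3

[-2, -3]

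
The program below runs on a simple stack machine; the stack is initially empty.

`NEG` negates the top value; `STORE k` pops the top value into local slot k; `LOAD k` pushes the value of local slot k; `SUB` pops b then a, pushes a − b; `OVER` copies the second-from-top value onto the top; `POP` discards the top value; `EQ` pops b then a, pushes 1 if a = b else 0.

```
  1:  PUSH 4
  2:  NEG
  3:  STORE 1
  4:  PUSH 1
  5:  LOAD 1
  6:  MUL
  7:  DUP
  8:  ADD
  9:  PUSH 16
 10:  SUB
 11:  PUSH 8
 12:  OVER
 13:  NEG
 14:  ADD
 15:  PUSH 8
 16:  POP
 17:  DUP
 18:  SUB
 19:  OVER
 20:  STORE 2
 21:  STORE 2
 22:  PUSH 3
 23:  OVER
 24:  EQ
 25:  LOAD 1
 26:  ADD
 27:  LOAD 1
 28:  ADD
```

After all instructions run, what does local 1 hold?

PUSH 4  → 4
NEG     → -4
STORE 1 → (empty)
PUSH 1  → 1
LOAD 1  → 1 -4
MUL     → -4
DUP     → -4 -4
ADD     → -8
PUSH 16 → -8 16
SUB     → -24
PUSH 8  → -24 8
OVER    → -24 8 -24
NEG     → -24 8 24
ADD     → -24 32
PUSH 8  → -24 32 8
POP     → -24 32
DUP     → -24 32 32
SUB     → -24 0
OVER    → -24 0 -24
STORE 2 → -24 0
STORE 2 → -24
PUSH 3  → -24 3
OVER    → -24 3 -24
EQ      → -24 0
LOAD 1  → -24 0 -4
ADD     → -24 -4
LOAD 1  → -24 -4 -4
ADD     → -24 -8

-4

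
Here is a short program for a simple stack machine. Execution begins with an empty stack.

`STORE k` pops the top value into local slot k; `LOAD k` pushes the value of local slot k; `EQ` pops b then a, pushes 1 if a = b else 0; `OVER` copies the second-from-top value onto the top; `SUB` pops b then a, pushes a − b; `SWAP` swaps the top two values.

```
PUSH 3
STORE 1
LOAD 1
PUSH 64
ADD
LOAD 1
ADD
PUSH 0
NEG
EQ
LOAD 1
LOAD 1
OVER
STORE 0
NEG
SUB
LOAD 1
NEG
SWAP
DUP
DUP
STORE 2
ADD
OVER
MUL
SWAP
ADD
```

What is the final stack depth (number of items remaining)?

2

PUSH 3  -> [3]
STORE 1 -> []
LOAD 1  -> [3]
PUSH 64 -> [3, 64]
ADD     -> [67]
LOAD 1  -> [67, 3]
ADD     -> [70]
PUSH 0  -> [70, 0]
NEG     -> [70, 0]
EQ      -> [0]
LOAD 1  -> [0, 3]
LOAD 1  -> [0, 3, 3]
OVER    -> [0, 3, 3, 3]
STORE 0 -> [0, 3, 3]
NEG     -> [0, 3, -3]
SUB     -> [0, 6]
LOAD 1  -> [0, 6, 3]
NEG     -> [0, 6, -3]
SWAP    -> [0, -3, 6]
DUP     -> [0, -3, 6, 6]
DUP     -> [0, -3, 6, 6, 6]
STORE 2 -> [0, -3, 6, 6]
ADD     -> [0, -3, 12]
OVER    -> [0, -3, 12, -3]
MUL     -> [0, -3, -36]
SWAP    -> [0, -36, -3]
ADD     -> [0, -39]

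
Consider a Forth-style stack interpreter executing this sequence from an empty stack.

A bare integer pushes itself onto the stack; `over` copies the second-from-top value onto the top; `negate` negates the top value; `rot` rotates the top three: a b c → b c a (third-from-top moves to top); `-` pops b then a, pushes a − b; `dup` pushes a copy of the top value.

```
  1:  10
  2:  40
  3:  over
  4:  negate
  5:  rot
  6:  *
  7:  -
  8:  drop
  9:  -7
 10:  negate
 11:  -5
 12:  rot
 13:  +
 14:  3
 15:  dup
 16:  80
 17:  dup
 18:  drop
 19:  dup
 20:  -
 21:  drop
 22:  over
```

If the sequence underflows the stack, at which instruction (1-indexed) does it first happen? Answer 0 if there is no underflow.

10     -> [10]
40     -> [10, 40]
over   -> [10, 40, 10]
negate -> [10, 40, -10]
rot    -> [40, -10, 10]
*      -> [40, -100]
-      -> [140]
drop   -> []
-7     -> [-7]
negate -> [7]
-5     -> [7, -5]
rot  — needs 3 operands, stack has 2 → underflow

12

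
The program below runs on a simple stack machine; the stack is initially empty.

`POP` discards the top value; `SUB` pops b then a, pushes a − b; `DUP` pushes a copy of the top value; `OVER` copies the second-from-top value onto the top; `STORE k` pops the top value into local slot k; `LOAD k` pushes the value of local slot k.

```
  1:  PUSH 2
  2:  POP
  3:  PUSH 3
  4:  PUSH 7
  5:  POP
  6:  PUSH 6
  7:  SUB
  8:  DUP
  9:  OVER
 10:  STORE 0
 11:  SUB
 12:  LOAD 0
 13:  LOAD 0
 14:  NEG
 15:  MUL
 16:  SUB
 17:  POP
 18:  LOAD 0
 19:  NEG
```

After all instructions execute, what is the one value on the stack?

3

PUSH 2   [2]
POP      []
PUSH 3   [3]
PUSH 7   [3, 7]
POP      [3]
PUSH 6   [3, 6]
SUB      [-3]
DUP      [-3, -3]
OVER     [-3, -3, -3]
STORE 0  [-3, -3]
SUB      [0]
LOAD 0   [0, -3]
LOAD 0   [0, -3, -3]
NEG      [0, -3, 3]
MUL      [0, -9]
SUB      [9]
POP      []
LOAD 0   [-3]
NEG      [3]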